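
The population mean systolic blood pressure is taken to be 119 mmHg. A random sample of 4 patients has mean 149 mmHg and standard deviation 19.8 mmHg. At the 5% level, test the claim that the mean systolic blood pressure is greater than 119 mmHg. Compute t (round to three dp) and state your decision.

t = 3.030; reject H0

H0: μ = 119; H1: μ > 119 (one-sample t-test, right-tailed).
t = (x̄ − μ₀)/(s/√n) = (149 − 119)/(19.8/√4) = 3.030
df = n − 1 = 3
p-value = P(T ≥ 3.030) ≈ 0.0281
Since p ≈ 0.0281 < α = 0.05, reject H0; the data support H1.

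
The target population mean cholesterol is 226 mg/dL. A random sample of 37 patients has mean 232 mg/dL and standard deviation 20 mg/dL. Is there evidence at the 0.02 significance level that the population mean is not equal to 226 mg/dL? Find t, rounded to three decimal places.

1.825

H0: μ = 226; H1: μ ≠ 226 (one-sample t-test, two-sided).
t = (x̄ − μ₀)/(s/√n) = (232 − 226)/(20/√37) = 1.825
df = n − 1 = 36
Two-sided p-value ≈ 0.076
Since p ≈ 0.076 > α = 0.02, fail to reject H0; the data do not provide sufficient evidence against H0.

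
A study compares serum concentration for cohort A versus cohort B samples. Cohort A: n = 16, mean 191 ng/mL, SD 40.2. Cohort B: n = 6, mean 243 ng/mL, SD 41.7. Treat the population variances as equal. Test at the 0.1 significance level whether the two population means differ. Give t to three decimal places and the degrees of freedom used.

t = -2.677, df = 20

Let group 1 = cohort A, group 2 = cohort B. H0: μ_1 = μ_2; H1: μ_1 ≠ μ_2 (two-sample pooled-variance t-test, two-sided).
s_p² = [(16−1)·40.2² + (6−1)·41.7²]/(16+6−2) = 1646.75
t = (191 − 243)/√[1646.75·(1/16 + 1/6)] = -2.677
df = n₁ + n₂ − 2 = 20
Two-sided p-value ≈ 0.0145
Since p ≈ 0.0145 < α = 0.1, reject H0; the data support H1.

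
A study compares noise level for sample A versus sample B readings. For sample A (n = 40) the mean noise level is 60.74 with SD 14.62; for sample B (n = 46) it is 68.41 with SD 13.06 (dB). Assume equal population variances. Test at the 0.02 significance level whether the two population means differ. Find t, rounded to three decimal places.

-2.570

Let group 1 = sample A, group 2 = sample B. H0: μ_1 = μ_2; H1: μ_1 ≠ μ_2 (two-sample pooled-variance t-test, two-sided).
s_p² = [(40−1)·14.62² + (46−1)·13.06²]/(40+46−2) = 190.612
t = (60.74 − 68.41)/√[190.612·(1/40 + 1/46)] = -2.570
df = n₁ + n₂ − 2 = 84
Two-sided p-value ≈ 0.0119
Since p ≈ 0.0119 < α = 0.02, reject H0; the evidence is statistically significant.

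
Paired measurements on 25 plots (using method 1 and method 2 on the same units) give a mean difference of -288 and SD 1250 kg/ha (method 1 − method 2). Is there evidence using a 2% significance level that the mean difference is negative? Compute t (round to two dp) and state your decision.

t = -1.15; fail to reject H0

H0: μ_d = 0; H1: μ_d < 0 (paired t-test on the differences, left-tailed).
t = d̄/(s_d/√n) = -288/(1250/√25) = -1.15
df = n − 1 = 24
p-value = P(T ≤ -1.15) ≈ 0.1303
Since p ≈ 0.1303 > α = 0.02, fail to reject H0; the evidence is not statistically significant.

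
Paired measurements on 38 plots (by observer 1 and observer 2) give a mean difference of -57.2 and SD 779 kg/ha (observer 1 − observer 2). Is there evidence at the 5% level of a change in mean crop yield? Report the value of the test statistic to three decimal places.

H0: μ_d = 0; H1: μ_d ≠ 0 (paired t-test on the differences, two-sided).
t = d̄/(s_d/√n) = -57.2/(779/√38) = -0.453
df = n − 1 = 37
Two-sided p-value ≈ 0.6535
Since p ≈ 0.6535 > α = 0.05, fail to reject H0; the evidence is not statistically significant.

-0.453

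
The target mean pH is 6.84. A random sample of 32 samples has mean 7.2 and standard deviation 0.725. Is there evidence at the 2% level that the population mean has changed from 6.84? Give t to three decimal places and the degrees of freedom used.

H0: μ = 6.84; H1: μ ≠ 6.84 (one-sample t-test, two-sided).
t = (x̄ − μ₀)/(s/√n) = (7.2 − 6.84)/(0.725/√32) = 2.809
df = n − 1 = 31
Two-sided p-value ≈ 0.009
Since p ≈ 0.009 < α = 0.02, reject H0; the evidence is statistically significant.

t = 2.809, df = 31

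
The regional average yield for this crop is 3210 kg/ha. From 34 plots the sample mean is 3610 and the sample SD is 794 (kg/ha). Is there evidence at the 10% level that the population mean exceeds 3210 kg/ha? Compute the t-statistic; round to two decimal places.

H0: μ = 3210; H1: μ > 3210 (one-sample t-test, right-tailed).
t = (x̄ − μ₀)/(s/√n) = (3610 − 3210)/(794/√34) = 2.94
df = n − 1 = 33
p-value = P(T ≥ 2.94) ≈ 0.0030
Since p ≈ 0.0030 < α = 0.1, reject H0; the evidence is statistically significant.

2.94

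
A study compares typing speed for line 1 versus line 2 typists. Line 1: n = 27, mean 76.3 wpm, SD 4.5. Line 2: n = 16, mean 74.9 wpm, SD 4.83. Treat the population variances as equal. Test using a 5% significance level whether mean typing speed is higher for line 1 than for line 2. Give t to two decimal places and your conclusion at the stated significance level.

t = 0.96; fail to reject H0

Let group 1 = line 1, group 2 = line 2. H0: μ_1 = μ_2; H1: μ_1 > μ_2 (two-sample pooled-variance t-test, right-tailed).
s_p² = [(27−1)·4.5² + (16−1)·4.83²]/(27+16−2) = 21.3764
t = (76.3 − 74.9)/√[21.3764·(1/27 + 1/16)] = 0.96
df = n₁ + n₂ − 2 = 41
p-value = P(T ≥ 0.96) ≈ 0.1714
Since p ≈ 0.1714 > α = 0.05, fail to reject H0; the data do not provide sufficient evidence against H0.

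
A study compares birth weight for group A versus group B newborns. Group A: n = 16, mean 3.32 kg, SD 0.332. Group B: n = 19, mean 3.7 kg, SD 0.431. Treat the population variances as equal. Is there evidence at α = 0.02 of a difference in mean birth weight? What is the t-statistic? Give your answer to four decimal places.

-2.8780

Let group 1 = group A, group 2 = group B. H0: μ_1 = μ_2; H1: μ_1 ≠ μ_2 (two-sample pooled-variance t-test, two-sided).
s_p² = [(16−1)·0.332² + (19−1)·0.431²]/(16+19−2) = 0.151426
t = (3.32 − 3.7)/√[0.151426·(1/16 + 1/19)] = -2.8780
df = n₁ + n₂ − 2 = 33
Two-sided p-value ≈ 0.007
Since p ≈ 0.007 < α = 0.02, reject H0; the evidence is statistically significant.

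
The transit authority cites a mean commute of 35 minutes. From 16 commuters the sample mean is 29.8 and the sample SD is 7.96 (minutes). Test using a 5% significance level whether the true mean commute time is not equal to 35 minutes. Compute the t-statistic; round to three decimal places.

H0: μ = 35; H1: μ ≠ 35 (one-sample t-test, two-sided).
t = (x̄ − μ₀)/(s/√n) = (29.8 − 35)/(7.96/√16) = -2.613
df = n − 1 = 15
Two-sided p-value ≈ 0.020
Since p ≈ 0.020 < α = 0.05, reject H0; the data support H1.

-2.613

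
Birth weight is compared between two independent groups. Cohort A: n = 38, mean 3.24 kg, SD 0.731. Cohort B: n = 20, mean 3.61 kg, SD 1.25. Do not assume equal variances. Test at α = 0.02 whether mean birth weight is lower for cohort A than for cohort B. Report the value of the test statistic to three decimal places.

-1.219

Let group 1 = cohort A, group 2 = cohort B. H0: μ_1 = μ_2; H1: μ_1 < μ_2 (Welch's two-sample t-test, left-tailed).
t = (x̄_1 − x̄_2)/√(s_1²/n_1 + s_2²/n_2) = (3.24 − 3.61)/√(0.731²/38 + 1.25²/20) = -1.219
Welch–Satterthwaite df ≈ 26.02
p-value = P(T ≤ -1.219) ≈ 0.1170
Since p ≈ 0.1170 > α = 0.02, fail to reject H0; the data do not provide sufficient evidence against H0.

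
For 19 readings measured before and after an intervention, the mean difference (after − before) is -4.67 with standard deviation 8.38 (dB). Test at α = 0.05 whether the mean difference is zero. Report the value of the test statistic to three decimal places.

H0: μ_d = 0; H1: μ_d ≠ 0 (paired t-test on the differences, two-sided).
t = d̄/(s_d/√n) = -4.67/(8.38/√19) = -2.429
df = n − 1 = 18
Two-sided p-value ≈ 0.0258
Since p ≈ 0.0258 < α = 0.05, reject H0; the evidence is statistically significant.

-2.429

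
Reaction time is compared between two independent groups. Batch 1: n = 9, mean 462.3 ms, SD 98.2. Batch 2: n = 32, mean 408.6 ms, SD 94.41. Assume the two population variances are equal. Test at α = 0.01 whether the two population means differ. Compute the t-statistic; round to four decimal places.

1.4950

Let group 1 = batch 1, group 2 = batch 2. H0: μ_1 = μ_2; H1: μ_1 ≠ μ_2 (two-sample pooled-variance t-test, two-sided).
s_p² = [(9−1)·98.2² + (32−1)·94.41²]/(9+32−2) = 9062.99
t = (462.3 − 408.6)/√[9062.99·(1/9 + 1/32)] = 1.4950
df = n₁ + n₂ − 2 = 39
Two-sided p-value ≈ 0.143
Since p ≈ 0.143 > α = 0.01, fail to reject H0; the evidence is not statistically significant.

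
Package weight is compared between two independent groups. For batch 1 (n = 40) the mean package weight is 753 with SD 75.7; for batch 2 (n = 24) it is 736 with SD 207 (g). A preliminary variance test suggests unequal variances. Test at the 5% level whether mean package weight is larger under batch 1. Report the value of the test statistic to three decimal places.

Let group 1 = batch 1, group 2 = batch 2. H0: μ_1 = μ_2; H1: μ_1 > μ_2 (Welch's two-sample t-test, right-tailed).
t = (x̄_1 − x̄_2)/√(s_1²/n_1 + s_2²/n_2) = (753 − 736)/√(75.7²/40 + 207²/24) = 0.387
Welch–Satterthwaite df ≈ 26.74
p-value = P(T ≥ 0.387) ≈ 0.351
Since p ≈ 0.351 > α = 0.05, fail to reject H0; the evidence is not statistically significant.

0.387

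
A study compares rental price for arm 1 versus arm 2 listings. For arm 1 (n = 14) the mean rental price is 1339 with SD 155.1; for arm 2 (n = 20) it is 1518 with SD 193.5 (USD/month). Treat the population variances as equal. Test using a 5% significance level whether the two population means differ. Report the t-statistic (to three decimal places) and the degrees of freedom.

Let group 1 = arm 1, group 2 = arm 2. H0: μ_1 = μ_2; H1: μ_1 ≠ μ_2 (two-sample pooled-variance t-test, two-sided).
s_p² = [(14−1)·155.1² + (20−1)·193.5²]/(14+20−2) = 32004.1
t = (1339 − 1518)/√[32004.1·(1/14 + 1/20)] = -2.871
df = n₁ + n₂ − 2 = 32
Two-sided p-value ≈ 0.007
Since p ≈ 0.007 < α = 0.05, reject H0; the data support H1.

t = -2.871, df = 32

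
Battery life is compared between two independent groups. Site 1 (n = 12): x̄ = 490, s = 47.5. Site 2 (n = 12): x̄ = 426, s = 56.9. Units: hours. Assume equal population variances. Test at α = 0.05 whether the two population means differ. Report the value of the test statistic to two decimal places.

Let group 1 = site 1, group 2 = site 2. H0: μ_1 = μ_2; H1: μ_1 ≠ μ_2 (two-sample pooled-variance t-test, two-sided).
s_p² = [(12−1)·47.5² + (12−1)·56.9²]/(12+12−2) = 2746.93
t = (490 − 426)/√[2746.93·(1/12 + 1/12)] = 2.99
df = n₁ + n₂ − 2 = 22
Two-sided p-value ≈ 0.007
Since p ≈ 0.007 < α = 0.05, reject H0; the data support H1.

2.99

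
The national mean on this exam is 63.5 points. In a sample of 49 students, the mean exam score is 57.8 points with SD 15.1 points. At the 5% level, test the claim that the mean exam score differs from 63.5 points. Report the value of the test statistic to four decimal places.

H0: μ = 63.5; H1: μ ≠ 63.5 (one-sample t-test, two-sided).
t = (x̄ − μ₀)/(s/√n) = (57.8 − 63.5)/(15.1/√49) = -2.6424
df = n − 1 = 48
Two-sided p-value ≈ 0.0111
Since p ≈ 0.0111 < α = 0.05, reject H0; the data support H1.

-2.6424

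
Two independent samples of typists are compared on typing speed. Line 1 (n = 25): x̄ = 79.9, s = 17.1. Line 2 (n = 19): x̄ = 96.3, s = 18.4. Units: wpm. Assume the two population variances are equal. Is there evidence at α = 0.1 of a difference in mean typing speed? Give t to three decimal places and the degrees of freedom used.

t = -3.050, df = 42

Let group 1 = line 1, group 2 = line 2. H0: μ_1 = μ_2; H1: μ_1 ≠ μ_2 (two-sample pooled-variance t-test, two-sided).
s_p² = [(25−1)·17.1² + (19−1)·18.4²]/(25+19−2) = 312.189
t = (79.9 − 96.3)/√[312.189·(1/25 + 1/19)] = -3.050
df = n₁ + n₂ − 2 = 42
Two-sided p-value ≈ 0.004
Since p ≈ 0.004 < α = 0.1, reject H0; the data support H1.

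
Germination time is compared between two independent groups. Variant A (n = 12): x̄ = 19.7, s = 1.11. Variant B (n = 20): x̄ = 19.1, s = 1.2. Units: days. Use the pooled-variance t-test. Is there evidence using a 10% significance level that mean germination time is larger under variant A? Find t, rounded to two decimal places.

1.41

Let group 1 = variant A, group 2 = variant B. H0: μ_1 = μ_2; H1: μ_1 > μ_2 (two-sample pooled-variance t-test, right-tailed).
s_p² = [(12−1)·1.11² + (20−1)·1.2²]/(12+20−2) = 1.36377
t = (19.7 − 19.1)/√[1.36377·(1/12 + 1/20)] = 1.41
df = n₁ + n₂ − 2 = 30
p-value = P(T ≥ 1.41) ≈ 0.085
Since p ≈ 0.085 < α = 0.1, reject H0; the evidence is statistically significant.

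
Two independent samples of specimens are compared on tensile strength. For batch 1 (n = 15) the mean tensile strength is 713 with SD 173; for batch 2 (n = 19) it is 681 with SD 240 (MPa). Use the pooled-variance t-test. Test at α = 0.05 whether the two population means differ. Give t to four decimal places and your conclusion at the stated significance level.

Let group 1 = batch 1, group 2 = batch 2. H0: μ_1 = μ_2; H1: μ_1 ≠ μ_2 (two-sample pooled-variance t-test, two-sided).
s_p² = [(15−1)·173² + (19−1)·240²]/(15+19−2) = 45493.9
t = (713 − 681)/√[45493.9·(1/15 + 1/19)] = 0.4344
df = n₁ + n₂ − 2 = 32
Two-sided p-value ≈ 0.6669
Since p ≈ 0.6669 > α = 0.05, fail to reject H0; the evidence is not statistically significant.

t = 0.4344; fail to reject H0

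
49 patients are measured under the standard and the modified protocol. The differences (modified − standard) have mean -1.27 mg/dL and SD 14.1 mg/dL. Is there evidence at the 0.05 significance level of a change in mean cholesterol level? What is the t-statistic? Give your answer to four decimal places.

-0.6305

H0: μ_d = 0; H1: μ_d ≠ 0 (paired t-test on the differences, two-sided).
t = d̄/(s_d/√n) = -1.27/(14.1/√49) = -0.6305
df = n − 1 = 48
Two-sided p-value ≈ 0.5314
Since p ≈ 0.5314 > α = 0.05, fail to reject H0; the data do not provide sufficient evidence against H0.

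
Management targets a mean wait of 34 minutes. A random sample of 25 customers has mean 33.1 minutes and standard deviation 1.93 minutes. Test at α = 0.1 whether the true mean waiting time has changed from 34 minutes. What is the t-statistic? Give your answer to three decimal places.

-2.332

H0: μ = 34; H1: μ ≠ 34 (one-sample t-test, two-sided).
t = (x̄ − μ₀)/(s/√n) = (33.1 − 34)/(1.93/√25) = -2.332
df = n − 1 = 24
Two-sided p-value ≈ 0.0284
Since p ≈ 0.0284 < α = 0.1, reject H0; the data support H1.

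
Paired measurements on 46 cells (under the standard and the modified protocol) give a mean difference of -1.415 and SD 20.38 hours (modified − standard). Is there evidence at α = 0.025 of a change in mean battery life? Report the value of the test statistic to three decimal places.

H0: μ_d = 0; H1: μ_d ≠ 0 (paired t-test on the differences, two-sided).
t = d̄/(s_d/√n) = -1.415/(20.38/√46) = -0.471
df = n − 1 = 45
Two-sided p-value ≈ 0.6400
Since p ≈ 0.6400 > α = 0.025, fail to reject H0; the evidence is not statistically significant.

-0.471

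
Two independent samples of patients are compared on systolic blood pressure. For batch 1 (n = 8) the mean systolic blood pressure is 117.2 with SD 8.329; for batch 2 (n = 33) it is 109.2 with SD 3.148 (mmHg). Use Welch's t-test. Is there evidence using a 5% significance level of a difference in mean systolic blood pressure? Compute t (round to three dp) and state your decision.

Let group 1 = batch 1, group 2 = batch 2. H0: μ_1 = μ_2; H1: μ_1 ≠ μ_2 (Welch's two-sample t-test, two-sided).
t = (x̄_1 − x̄_2)/√(s_1²/n_1 + s_2²/n_2) = (117.2 − 109.2)/√(8.329²/8 + 3.148²/33) = 2.671
Welch–Satterthwaite df ≈ 7.49
Two-sided p-value ≈ 0.0300
Since p ≈ 0.0300 < α = 0.05, reject H0; the evidence is statistically significant.

t = 2.671; reject H0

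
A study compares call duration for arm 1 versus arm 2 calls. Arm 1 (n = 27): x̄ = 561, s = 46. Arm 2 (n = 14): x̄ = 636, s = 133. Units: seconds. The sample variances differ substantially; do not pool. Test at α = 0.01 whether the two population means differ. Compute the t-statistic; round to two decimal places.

-2.05

Let group 1 = arm 1, group 2 = arm 2. H0: μ_1 = μ_2; H1: μ_1 ≠ μ_2 (Welch's two-sample t-test, two-sided).
t = (x̄_1 − x̄_2)/√(s_1²/n_1 + s_2²/n_2) = (561 − 636)/√(46²/27 + 133²/14) = -2.05
Welch–Satterthwaite df ≈ 14.63
Two-sided p-value ≈ 0.0590
Since p ≈ 0.0590 > α = 0.01, fail to reject H0; the data do not provide sufficient evidence against H0.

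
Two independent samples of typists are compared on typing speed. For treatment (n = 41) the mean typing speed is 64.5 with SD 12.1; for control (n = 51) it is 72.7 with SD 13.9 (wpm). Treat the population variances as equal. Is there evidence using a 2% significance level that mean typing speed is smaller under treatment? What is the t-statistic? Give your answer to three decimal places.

Let group 1 = treatment, group 2 = control. H0: μ_1 = μ_2; H1: μ_1 < μ_2 (two-sample pooled-variance t-test, left-tailed).
s_p² = [(41−1)·12.1² + (51−1)·13.9²]/(41+51−2) = 172.41
t = (64.5 − 72.7)/√[172.41·(1/41 + 1/51)] = -2.977
df = n₁ + n₂ − 2 = 90
p-value = P(T ≤ -2.977) ≈ 0.002
Since p ≈ 0.002 < α = 0.02, reject H0; the data support H1.

-2.977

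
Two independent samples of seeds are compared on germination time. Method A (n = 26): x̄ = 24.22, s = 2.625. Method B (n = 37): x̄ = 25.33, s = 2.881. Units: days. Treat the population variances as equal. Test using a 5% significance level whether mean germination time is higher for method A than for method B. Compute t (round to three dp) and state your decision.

Let group 1 = method A, group 2 = method B. H0: μ_1 = μ_2; H1: μ_1 > μ_2 (two-sample pooled-variance t-test, right-tailed).
s_p² = [(26−1)·2.625² + (37−1)·2.881²]/(26+37−2) = 7.72248
t = (24.22 − 25.33)/√[7.72248·(1/26 + 1/37)] = -1.561
df = n₁ + n₂ − 2 = 61
p-value = P(T ≥ -1.561) ≈ 0.9381
Since p ≈ 0.9381 > α = 0.05, fail to reject H0; the data do not provide sufficient evidence against H0.

t = -1.561; fail to reject H0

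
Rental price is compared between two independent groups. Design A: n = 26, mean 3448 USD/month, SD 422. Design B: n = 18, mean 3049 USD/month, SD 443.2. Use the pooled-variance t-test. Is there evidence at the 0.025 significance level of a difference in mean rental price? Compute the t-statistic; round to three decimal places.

3.021

Let group 1 = design A, group 2 = design B. H0: μ_1 = μ_2; H1: μ_1 ≠ μ_2 (two-sample pooled-variance t-test, two-sided).
s_p² = [(26−1)·422² + (18−1)·443.2²]/(26+18−2) = 185508
t = (3448 − 3049)/√[185508·(1/26 + 1/18)] = 3.021
df = n₁ + n₂ − 2 = 42
Two-sided p-value ≈ 0.004
Since p ≈ 0.004 < α = 0.025, reject H0; the data support H1.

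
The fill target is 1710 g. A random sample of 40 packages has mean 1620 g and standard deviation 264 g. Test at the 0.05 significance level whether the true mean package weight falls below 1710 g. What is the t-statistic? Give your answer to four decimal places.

H0: μ = 1710; H1: μ < 1710 (one-sample t-test, left-tailed).
t = (x̄ − μ₀)/(s/√n) = (1620 − 1710)/(264/√40) = -2.1561
df = n − 1 = 39
p-value = P(T ≤ -2.1561) ≈ 0.0187
Since p ≈ 0.0187 < α = 0.05, reject H0; the data support H1.

-2.1561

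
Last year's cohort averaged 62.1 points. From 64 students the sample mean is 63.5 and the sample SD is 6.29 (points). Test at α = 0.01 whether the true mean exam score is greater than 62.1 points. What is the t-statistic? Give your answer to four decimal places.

1.7806

H0: μ = 62.1; H1: μ > 62.1 (one-sample t-test, right-tailed).
t = (x̄ − μ₀)/(s/√n) = (63.5 − 62.1)/(6.29/√64) = 1.7806
df = n − 1 = 63
p-value = P(T ≥ 1.7806) ≈ 0.040
Since p ≈ 0.040 > α = 0.01, fail to reject H0; the data do not provide sufficient evidence against H0.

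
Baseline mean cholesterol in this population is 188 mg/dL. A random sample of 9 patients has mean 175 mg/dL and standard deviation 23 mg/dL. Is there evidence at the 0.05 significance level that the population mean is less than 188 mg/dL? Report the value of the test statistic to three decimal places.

H0: μ = 188; H1: μ < 188 (one-sample t-test, left-tailed).
t = (x̄ − μ₀)/(s/√n) = (175 − 188)/(23/√9) = -1.696
df = n − 1 = 8
p-value = P(T ≤ -1.696) ≈ 0.0642
Since p ≈ 0.0642 > α = 0.05, fail to reject H0; the evidence is not statistically significant.

-1.696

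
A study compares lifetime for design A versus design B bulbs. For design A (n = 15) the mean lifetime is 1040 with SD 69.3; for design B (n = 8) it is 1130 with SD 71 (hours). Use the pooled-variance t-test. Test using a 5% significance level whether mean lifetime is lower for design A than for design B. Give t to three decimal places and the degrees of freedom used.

Let group 1 = design A, group 2 = design B. H0: μ_1 = μ_2; H1: μ_1 < μ_2 (two-sample pooled-variance t-test, left-tailed).
s_p² = [(15−1)·69.3² + (8−1)·71²]/(15+8−2) = 4881.99
t = (1040 − 1130)/√[4881.99·(1/15 + 1/8)] = -2.942
df = n₁ + n₂ − 2 = 21
p-value = P(T ≤ -2.942) ≈ 0.004
Since p ≈ 0.004 < α = 0.05, reject H0; the evidence is statistically significant.

t = -2.942, df = 21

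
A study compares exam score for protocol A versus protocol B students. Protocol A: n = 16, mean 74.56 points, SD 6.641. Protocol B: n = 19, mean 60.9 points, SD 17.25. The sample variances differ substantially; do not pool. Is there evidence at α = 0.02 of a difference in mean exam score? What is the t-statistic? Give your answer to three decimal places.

Let group 1 = protocol A, group 2 = protocol B. H0: μ_1 = μ_2; H1: μ_1 ≠ μ_2 (Welch's two-sample t-test, two-sided).
t = (x̄_1 − x̄_2)/√(s_1²/n_1 + s_2²/n_2) = (74.56 − 60.9)/√(6.641²/16 + 17.25²/19) = 3.183
Welch–Satterthwaite df ≈ 24.00
Two-sided p-value ≈ 0.0040
Since p ≈ 0.0040 < α = 0.02, reject H0; the evidence is statistically significant.

3.183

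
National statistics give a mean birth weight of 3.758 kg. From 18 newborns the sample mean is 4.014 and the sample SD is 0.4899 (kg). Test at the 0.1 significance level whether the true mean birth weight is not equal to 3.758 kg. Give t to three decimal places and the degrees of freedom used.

t = 2.217, df = 17

H0: μ = 3.758; H1: μ ≠ 3.758 (one-sample t-test, two-sided).
t = (x̄ − μ₀)/(s/√n) = (4.014 − 3.758)/(0.4899/√18) = 2.217
df = n − 1 = 17
Two-sided p-value ≈ 0.041
Since p ≈ 0.041 < α = 0.1, reject H0; the evidence is statistically significant.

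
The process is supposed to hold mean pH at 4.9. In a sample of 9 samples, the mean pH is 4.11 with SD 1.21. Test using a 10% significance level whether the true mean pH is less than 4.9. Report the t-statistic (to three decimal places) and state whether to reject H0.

t = -1.959; reject H0

H0: μ = 4.9; H1: μ < 4.9 (one-sample t-test, left-tailed).
t = (x̄ − μ₀)/(s/√n) = (4.11 − 4.9)/(1.21/√9) = -1.959
df = n − 1 = 8
p-value = P(T ≤ -1.959) ≈ 0.043
Since p ≈ 0.043 < α = 0.1, reject H0; the data support H1.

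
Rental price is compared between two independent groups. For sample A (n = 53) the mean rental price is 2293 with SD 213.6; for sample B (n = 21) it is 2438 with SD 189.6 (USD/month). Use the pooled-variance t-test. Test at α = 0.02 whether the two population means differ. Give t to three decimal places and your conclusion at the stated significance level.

Let group 1 = sample A, group 2 = sample B. H0: μ_1 = μ_2; H1: μ_1 ≠ μ_2 (two-sample pooled-variance t-test, two-sided).
s_p² = [(53−1)·213.6² + (21−1)·189.6²]/(53+21−2) = 42937
t = (2293 − 2438)/√[42937·(1/53 + 1/21)] = -2.714
df = n₁ + n₂ − 2 = 72
Two-sided p-value ≈ 0.008
Since p ≈ 0.008 < α = 0.02, reject H0; the data support H1.

t = -2.714; reject H0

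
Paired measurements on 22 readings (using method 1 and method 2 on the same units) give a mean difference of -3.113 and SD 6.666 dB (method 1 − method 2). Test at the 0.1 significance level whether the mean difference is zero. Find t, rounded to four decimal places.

-2.1904

H0: μ_d = 0; H1: μ_d ≠ 0 (paired t-test on the differences, two-sided).
t = d̄/(s_d/√n) = -3.113/(6.666/√22) = -2.1904
df = n − 1 = 21
Two-sided p-value ≈ 0.0399
Since p ≈ 0.0399 < α = 0.1, reject H0; the data support H1.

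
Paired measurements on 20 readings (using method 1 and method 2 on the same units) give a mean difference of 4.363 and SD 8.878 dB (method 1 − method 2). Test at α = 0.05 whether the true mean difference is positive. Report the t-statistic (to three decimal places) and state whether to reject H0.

H0: μ_d = 0; H1: μ_d > 0 (paired t-test on the differences, right-tailed).
t = d̄/(s_d/√n) = 4.363/(8.878/√20) = 2.198
df = n − 1 = 19
p-value = P(T ≥ 2.198) ≈ 0.020
Since p ≈ 0.020 < α = 0.05, reject H0; the data support H1.

t = 2.198; reject H0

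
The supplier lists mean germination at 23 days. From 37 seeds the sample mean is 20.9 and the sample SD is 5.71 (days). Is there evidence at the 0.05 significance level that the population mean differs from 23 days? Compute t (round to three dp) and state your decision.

H0: μ = 23; H1: μ ≠ 23 (one-sample t-test, two-sided).
t = (x̄ − μ₀)/(s/√n) = (20.9 − 23)/(5.71/√37) = -2.237
df = n − 1 = 36
Two-sided p-value ≈ 0.032
Since p ≈ 0.032 < α = 0.05, reject H0; the evidence is statistically significant.

t = -2.237; reject H0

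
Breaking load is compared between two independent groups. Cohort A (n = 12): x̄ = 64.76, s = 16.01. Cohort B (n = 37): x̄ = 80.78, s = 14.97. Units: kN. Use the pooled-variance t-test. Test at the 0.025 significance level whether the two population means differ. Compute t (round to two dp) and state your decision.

Let group 1 = cohort A, group 2 = cohort B. H0: μ_1 = μ_2; H1: μ_1 ≠ μ_2 (two-sample pooled-variance t-test, two-sided).
s_p² = [(12−1)·16.01² + (37−1)·14.97²]/(12+37−2) = 231.642
t = (64.76 − 80.78)/√[231.642·(1/12 + 1/37)] = -3.17
df = n₁ + n₂ − 2 = 47
Two-sided p-value ≈ 0.0027
Since p ≈ 0.0027 < α = 0.025, reject H0; the evidence is statistically significant.

t = -3.17; reject H0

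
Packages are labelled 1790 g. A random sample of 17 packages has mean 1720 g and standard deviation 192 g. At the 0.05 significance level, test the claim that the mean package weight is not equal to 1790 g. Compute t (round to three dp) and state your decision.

H0: μ = 1790; H1: μ ≠ 1790 (one-sample t-test, two-sided).
t = (x̄ − μ₀)/(s/√n) = (1720 − 1790)/(192/√17) = -1.503
df = n − 1 = 16
Two-sided p-value ≈ 0.152
Since p ≈ 0.152 > α = 0.05, fail to reject H0; the data do not provide sufficient evidence against H0.

t = -1.503; fail to reject H0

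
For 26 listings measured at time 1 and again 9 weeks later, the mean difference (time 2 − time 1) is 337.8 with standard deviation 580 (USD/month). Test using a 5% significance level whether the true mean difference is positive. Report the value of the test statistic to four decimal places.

2.9697

H0: μ_d = 0; H1: μ_d > 0 (paired t-test on the differences, right-tailed).
t = d̄/(s_d/√n) = 337.8/(580/√26) = 2.9697
df = n − 1 = 25
p-value = P(T ≥ 2.9697) ≈ 0.003
Since p ≈ 0.003 < α = 0.05, reject H0; the data support H1.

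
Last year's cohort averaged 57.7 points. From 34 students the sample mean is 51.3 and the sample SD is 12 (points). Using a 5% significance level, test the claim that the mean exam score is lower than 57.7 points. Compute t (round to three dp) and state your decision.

H0: μ = 57.7; H1: μ < 57.7 (one-sample t-test, left-tailed).
t = (x̄ − μ₀)/(s/√n) = (51.3 − 57.7)/(12/√34) = -3.110
df = n − 1 = 33
p-value = P(T ≤ -3.110) ≈ 0.0019
Since p ≈ 0.0019 < α = 0.05, reject H0; the evidence is statistically significant.

t = -3.110; reject H0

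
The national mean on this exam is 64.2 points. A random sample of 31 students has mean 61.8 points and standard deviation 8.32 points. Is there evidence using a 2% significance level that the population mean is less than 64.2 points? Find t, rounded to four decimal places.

H0: μ = 64.2; H1: μ < 64.2 (one-sample t-test, left-tailed).
t = (x̄ − μ₀)/(s/√n) = (61.8 − 64.2)/(8.32/√31) = -1.6061
df = n − 1 = 30
p-value = P(T ≤ -1.6061) ≈ 0.0594
Since p ≈ 0.0594 > α = 0.02, fail to reject H0; the data do not provide sufficient evidence against H0.

-1.6061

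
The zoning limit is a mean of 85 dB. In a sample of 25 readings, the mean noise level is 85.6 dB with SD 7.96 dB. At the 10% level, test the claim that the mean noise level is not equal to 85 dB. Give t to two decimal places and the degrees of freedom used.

H0: μ = 85; H1: μ ≠ 85 (one-sample t-test, two-sided).
t = (x̄ − μ₀)/(s/√n) = (85.6 − 85)/(7.96/√25) = 0.38
df = n − 1 = 24
Two-sided p-value ≈ 0.7096
Since p ≈ 0.7096 > α = 0.1, fail to reject H0; the evidence is not statistically significant.

t = 0.38, df = 24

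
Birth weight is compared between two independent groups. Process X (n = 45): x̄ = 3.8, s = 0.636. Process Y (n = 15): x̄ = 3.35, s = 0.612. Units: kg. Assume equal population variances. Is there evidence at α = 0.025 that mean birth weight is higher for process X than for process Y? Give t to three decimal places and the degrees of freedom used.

Let group 1 = process X, group 2 = process Y. H0: μ_1 = μ_2; H1: μ_1 > μ_2 (two-sample pooled-variance t-test, right-tailed).
s_p² = [(45−1)·0.636² + (15−1)·0.612²]/(45+15−2) = 0.397266
t = (3.8 − 3.35)/√[0.397266·(1/45 + 1/15)] = 2.395
df = n₁ + n₂ − 2 = 58
p-value = P(T ≥ 2.395) ≈ 0.0099
Since p ≈ 0.0099 < α = 0.025, reject H0; the evidence is statistically significant.

t = 2.395, df = 58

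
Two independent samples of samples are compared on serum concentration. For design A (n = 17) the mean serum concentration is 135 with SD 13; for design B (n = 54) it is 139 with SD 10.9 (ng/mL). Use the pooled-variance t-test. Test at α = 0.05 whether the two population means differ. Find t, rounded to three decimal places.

-1.259

Let group 1 = design A, group 2 = design B. H0: μ_1 = μ_2; H1: μ_1 ≠ μ_2 (two-sample pooled-variance t-test, two-sided).
s_p² = [(17−1)·13² + (54−1)·10.9²]/(17+54−2) = 130.448
t = (135 − 139)/√[130.448·(1/17 + 1/54)] = -1.259
df = n₁ + n₂ − 2 = 69
Two-sided p-value ≈ 0.212
Since p ≈ 0.212 > α = 0.05, fail to reject H0; the evidence is not statistically significant.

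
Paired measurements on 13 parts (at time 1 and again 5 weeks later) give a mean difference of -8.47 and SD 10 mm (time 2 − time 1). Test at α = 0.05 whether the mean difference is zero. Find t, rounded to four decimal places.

H0: μ_d = 0; H1: μ_d ≠ 0 (paired t-test on the differences, two-sided).
t = d̄/(s_d/√n) = -8.47/(10/√13) = -3.0539
df = n − 1 = 12
Two-sided p-value ≈ 0.0100
Since p ≈ 0.0100 < α = 0.05, reject H0; the evidence is statistically significant.

-3.0539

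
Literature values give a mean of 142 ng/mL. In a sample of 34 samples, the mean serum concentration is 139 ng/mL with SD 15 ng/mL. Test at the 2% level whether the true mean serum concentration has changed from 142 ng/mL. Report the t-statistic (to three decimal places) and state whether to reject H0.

H0: μ = 142; H1: μ ≠ 142 (one-sample t-test, two-sided).
t = (x̄ − μ₀)/(s/√n) = (139 − 142)/(15/√34) = -1.166
df = n − 1 = 33
Two-sided p-value ≈ 0.252
Since p ≈ 0.252 > α = 0.02, fail to reject H0; the evidence is not statistically significant.

t = -1.166; fail to reject H0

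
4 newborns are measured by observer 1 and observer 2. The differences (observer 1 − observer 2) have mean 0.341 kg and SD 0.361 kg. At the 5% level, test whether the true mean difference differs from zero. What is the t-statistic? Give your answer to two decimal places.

1.89

H0: μ_d = 0; H1: μ_d ≠ 0 (paired t-test on the differences, two-sided).
t = d̄/(s_d/√n) = 0.341/(0.361/√4) = 1.89
df = n − 1 = 3
Two-sided p-value ≈ 0.1553
Since p ≈ 0.1553 > α = 0.05, fail to reject H0; the data do not provide sufficient evidence against H0.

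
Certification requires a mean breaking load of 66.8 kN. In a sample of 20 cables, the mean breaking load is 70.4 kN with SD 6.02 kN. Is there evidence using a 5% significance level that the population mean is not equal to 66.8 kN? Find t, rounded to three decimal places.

H0: μ = 66.8; H1: μ ≠ 66.8 (one-sample t-test, two-sided).
t = (x̄ − μ₀)/(s/√n) = (70.4 − 66.8)/(6.02/√20) = 2.674
df = n − 1 = 19
Two-sided p-value ≈ 0.015
Since p ≈ 0.015 < α = 0.05, reject H0; the data support H1.

2.674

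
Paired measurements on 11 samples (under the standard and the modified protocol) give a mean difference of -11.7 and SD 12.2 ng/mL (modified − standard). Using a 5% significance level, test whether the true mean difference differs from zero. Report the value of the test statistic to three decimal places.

-3.181

H0: μ_d = 0; H1: μ_d ≠ 0 (paired t-test on the differences, two-sided).
t = d̄/(s_d/√n) = -11.7/(12.2/√11) = -3.181
df = n − 1 = 10
Two-sided p-value ≈ 0.010
Since p ≈ 0.010 < α = 0.05, reject H0; the data support H1.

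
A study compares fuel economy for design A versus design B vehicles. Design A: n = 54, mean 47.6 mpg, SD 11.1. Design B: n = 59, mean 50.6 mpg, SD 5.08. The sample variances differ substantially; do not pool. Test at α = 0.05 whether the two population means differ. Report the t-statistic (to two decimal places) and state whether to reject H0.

Let group 1 = design A, group 2 = design B. H0: μ_1 = μ_2; H1: μ_1 ≠ μ_2 (Welch's two-sample t-test, two-sided).
t = (x̄_1 − x̄_2)/√(s_1²/n_1 + s_2²/n_2) = (47.6 − 50.6)/√(11.1²/54 + 5.08²/59) = -1.82
Welch–Satterthwaite df ≈ 72.82
Two-sided p-value ≈ 0.0730
Since p ≈ 0.0730 > α = 0.05, fail to reject H0; the evidence is not statistically significant.

t = -1.82; fail to reject H0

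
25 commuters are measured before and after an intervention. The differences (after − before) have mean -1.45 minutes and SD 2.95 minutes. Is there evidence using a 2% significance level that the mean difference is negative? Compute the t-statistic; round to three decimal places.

-2.458

H0: μ_d = 0; H1: μ_d < 0 (paired t-test on the differences, left-tailed).
t = d̄/(s_d/√n) = -1.45/(2.95/√25) = -2.458
df = n − 1 = 24
p-value = P(T ≤ -2.458) ≈ 0.0108
Since p ≈ 0.0108 < α = 0.02, reject H0; the evidence is statistically significant.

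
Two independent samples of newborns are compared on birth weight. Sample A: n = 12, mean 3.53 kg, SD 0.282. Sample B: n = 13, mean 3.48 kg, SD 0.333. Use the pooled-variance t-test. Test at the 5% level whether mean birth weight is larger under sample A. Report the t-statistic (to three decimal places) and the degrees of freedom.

t = 0.403, df = 23

Let group 1 = sample A, group 2 = sample B. H0: μ_1 = μ_2; H1: μ_1 > μ_2 (two-sample pooled-variance t-test, right-tailed).
s_p² = [(12−1)·0.282² + (13−1)·0.333²]/(12+13−2) = 0.0958883
t = (3.53 − 3.48)/√[0.0958883·(1/12 + 1/13)] = 0.403
df = n₁ + n₂ − 2 = 23
p-value = P(T ≥ 0.403) ≈ 0.345
Since p ≈ 0.345 > α = 0.05, fail to reject H0; the evidence is not statistically significant.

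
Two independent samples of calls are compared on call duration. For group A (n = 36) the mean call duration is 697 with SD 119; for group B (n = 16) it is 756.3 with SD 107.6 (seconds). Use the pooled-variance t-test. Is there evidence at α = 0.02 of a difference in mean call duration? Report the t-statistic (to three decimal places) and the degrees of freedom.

Let group 1 = group A, group 2 = group B. H0: μ_1 = μ_2; H1: μ_1 ≠ μ_2 (two-sample pooled-variance t-test, two-sided).
s_p² = [(36−1)·119² + (16−1)·107.6²]/(36+16−2) = 13386
t = (697 − 756.3)/√[13386·(1/36 + 1/16)] = -1.706
df = n₁ + n₂ − 2 = 50
Two-sided p-value ≈ 0.0942
Since p ≈ 0.0942 > α = 0.02, fail to reject H0; the data do not provide sufficient evidence against H0.

t = -1.706, df = 50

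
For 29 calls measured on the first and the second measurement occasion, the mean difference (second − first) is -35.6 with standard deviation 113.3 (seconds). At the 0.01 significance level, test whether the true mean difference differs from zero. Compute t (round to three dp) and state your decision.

H0: μ_d = 0; H1: μ_d ≠ 0 (paired t-test on the differences, two-sided).
t = d̄/(s_d/√n) = -35.6/(113.3/√29) = -1.692
df = n − 1 = 28
Two-sided p-value ≈ 0.1017
Since p ≈ 0.1017 > α = 0.01, fail to reject H0; the data do not provide sufficient evidence against H0.

t = -1.692; fail to reject H0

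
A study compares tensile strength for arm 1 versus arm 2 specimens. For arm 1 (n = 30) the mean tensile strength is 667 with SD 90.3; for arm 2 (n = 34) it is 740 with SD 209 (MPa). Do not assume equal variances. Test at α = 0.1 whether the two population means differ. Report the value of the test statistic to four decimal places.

Let group 1 = arm 1, group 2 = arm 2. H0: μ_1 = μ_2; H1: μ_1 ≠ μ_2 (Welch's two-sample t-test, two-sided).
t = (x̄_1 − x̄_2)/√(s_1²/n_1 + s_2²/n_2) = (667 − 740)/√(90.3²/30 + 209²/34) = -1.8503
Welch–Satterthwaite df ≈ 46.09
Two-sided p-value ≈ 0.071
Since p ≈ 0.071 < α = 0.1, reject H0; the data support H1.

-1.8503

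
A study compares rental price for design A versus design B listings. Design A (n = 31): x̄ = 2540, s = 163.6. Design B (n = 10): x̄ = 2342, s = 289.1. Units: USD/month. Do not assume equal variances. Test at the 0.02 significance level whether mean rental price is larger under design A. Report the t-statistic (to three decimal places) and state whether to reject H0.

Let group 1 = design A, group 2 = design B. H0: μ_1 = μ_2; H1: μ_1 > μ_2 (Welch's two-sample t-test, right-tailed).
t = (x̄_1 − x̄_2)/√(s_1²/n_1 + s_2²/n_2) = (2540 − 2342)/√(163.6²/31 + 289.1²/10) = 2.062
Welch–Satterthwaite df ≈ 10.92
p-value = P(T ≥ 2.062) ≈ 0.0319
Since p ≈ 0.0319 > α = 0.02, fail to reject H0; the data do not provide sufficient evidence against H0.

t = 2.062; fail to reject H0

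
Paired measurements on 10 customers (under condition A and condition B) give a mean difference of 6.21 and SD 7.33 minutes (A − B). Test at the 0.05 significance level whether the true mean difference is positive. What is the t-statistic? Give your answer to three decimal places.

2.679

H0: μ_d = 0; H1: μ_d > 0 (paired t-test on the differences, right-tailed).
t = d̄/(s_d/√n) = 6.21/(7.33/√10) = 2.679
df = n − 1 = 9
p-value = P(T ≥ 2.679) ≈ 0.0126
Since p ≈ 0.0126 < α = 0.05, reject H0; the data support H1.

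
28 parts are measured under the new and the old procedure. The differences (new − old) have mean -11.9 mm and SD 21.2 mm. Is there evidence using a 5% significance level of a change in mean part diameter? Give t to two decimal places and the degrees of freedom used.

t = -2.97, df = 27

H0: μ_d = 0; H1: μ_d ≠ 0 (paired t-test on the differences, two-sided).
t = d̄/(s_d/√n) = -11.9/(21.2/√28) = -2.97
df = n − 1 = 27
Two-sided p-value ≈ 0.006
Since p ≈ 0.006 < α = 0.05, reject H0; the data support H1.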